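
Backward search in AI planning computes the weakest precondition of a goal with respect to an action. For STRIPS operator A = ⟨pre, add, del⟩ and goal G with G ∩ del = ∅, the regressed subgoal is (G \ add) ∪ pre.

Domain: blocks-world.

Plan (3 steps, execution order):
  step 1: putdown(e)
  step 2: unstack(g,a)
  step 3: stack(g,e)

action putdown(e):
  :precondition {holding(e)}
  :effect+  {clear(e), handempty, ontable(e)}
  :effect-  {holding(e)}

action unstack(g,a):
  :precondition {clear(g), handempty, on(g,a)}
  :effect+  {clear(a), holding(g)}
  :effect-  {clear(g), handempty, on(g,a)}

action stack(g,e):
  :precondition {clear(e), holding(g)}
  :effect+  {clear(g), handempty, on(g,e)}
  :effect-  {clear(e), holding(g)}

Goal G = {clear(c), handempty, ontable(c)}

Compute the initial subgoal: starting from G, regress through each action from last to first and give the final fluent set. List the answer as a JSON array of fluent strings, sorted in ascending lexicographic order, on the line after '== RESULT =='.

Work backward from the goal:
  through step 3 (stack(g,e)): drop {handempty}, keep {clear(c), ontable(c)}, require {clear(e), holding(g)}
    → {clear(c), clear(e), holding(g), ontable(c)}
  through step 2 (unstack(g,a)): drop {holding(g)}, keep {clear(c), clear(e), ontable(c)}, require {clear(g), handempty, on(g,a)}
    → {clear(c), clear(e), clear(g), handempty, on(g,a), ontable(c)}
  through step 1 (putdown(e)): drop {clear(e), handempty}, keep {clear(c), clear(g), on(g,a), ontable(c)}, require {holding(e)}
    → {clear(c), clear(g), holding(e), on(g,a), ontable(c)}

== RESULT ==
["clear(c)", "clear(g)", "holding(e)", "on(g,a)", "ontable(c)"]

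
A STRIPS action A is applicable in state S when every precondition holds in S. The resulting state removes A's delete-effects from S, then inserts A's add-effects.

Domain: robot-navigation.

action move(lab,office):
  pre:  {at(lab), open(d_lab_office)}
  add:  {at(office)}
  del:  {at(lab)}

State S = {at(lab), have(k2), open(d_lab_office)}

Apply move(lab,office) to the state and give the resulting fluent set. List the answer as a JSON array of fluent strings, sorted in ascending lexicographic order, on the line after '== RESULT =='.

Progress:
  pre ⊆ S: {at(lab), open(d_lab_office)} ⊆ S  — applicable
  S \ del = {have(k2), open(d_lab_office)}
  ∪ add   = {at(office), have(k2), open(d_lab_office)}

== RESULT ==
["at(office)", "have(k2)", "open(d_lab_office)"]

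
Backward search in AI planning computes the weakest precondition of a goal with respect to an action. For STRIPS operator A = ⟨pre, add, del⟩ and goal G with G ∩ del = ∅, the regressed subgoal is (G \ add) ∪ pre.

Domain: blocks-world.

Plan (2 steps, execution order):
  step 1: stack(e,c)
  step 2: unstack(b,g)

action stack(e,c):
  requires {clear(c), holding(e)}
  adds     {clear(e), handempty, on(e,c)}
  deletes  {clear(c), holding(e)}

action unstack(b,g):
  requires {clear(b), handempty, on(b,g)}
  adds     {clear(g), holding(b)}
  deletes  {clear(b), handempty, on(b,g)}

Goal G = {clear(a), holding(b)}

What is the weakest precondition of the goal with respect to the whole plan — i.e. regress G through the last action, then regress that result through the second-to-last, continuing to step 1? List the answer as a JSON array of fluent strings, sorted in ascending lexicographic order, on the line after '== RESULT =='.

Work backward from the goal:
  through step 2 (unstack(b,g)): drop {holding(b)}, keep {clear(a)}, require {clear(b), handempty, on(b,g)}
    → {clear(a), clear(b), handempty, on(b,g)}
  through step 1 (stack(e,c)): drop {handempty}, keep {clear(a), clear(b), on(b,g)}, require {clear(c), holding(e)}
    → {clear(a), clear(b), clear(c), holding(e), on(b,g)}

== RESULT ==
["clear(a)", "clear(b)", "clear(c)", "holding(e)", "on(b,g)"]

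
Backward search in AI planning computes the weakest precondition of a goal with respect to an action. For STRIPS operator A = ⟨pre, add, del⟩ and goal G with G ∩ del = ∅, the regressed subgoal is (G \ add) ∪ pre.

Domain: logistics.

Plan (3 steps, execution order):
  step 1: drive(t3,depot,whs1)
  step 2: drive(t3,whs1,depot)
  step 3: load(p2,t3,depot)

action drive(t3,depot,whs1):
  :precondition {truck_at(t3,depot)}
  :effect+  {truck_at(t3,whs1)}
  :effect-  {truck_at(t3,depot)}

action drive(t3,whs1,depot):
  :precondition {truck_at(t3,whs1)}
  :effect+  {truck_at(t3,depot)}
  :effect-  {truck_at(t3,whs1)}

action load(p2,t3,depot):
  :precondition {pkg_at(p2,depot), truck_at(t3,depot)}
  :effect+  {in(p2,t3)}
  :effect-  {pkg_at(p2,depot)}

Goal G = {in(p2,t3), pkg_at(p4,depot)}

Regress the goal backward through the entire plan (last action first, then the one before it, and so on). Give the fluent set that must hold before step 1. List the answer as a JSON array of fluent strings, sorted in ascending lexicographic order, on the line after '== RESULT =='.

Regress step by step:
  through step 3 (load(p2,t3,depot)): drop {in(p2,t3)}, keep {pkg_at(p4,depot)}, require {pkg_at(p2,depot), truck_at(t3,depot)}
    → {pkg_at(p2,depot), pkg_at(p4,depot), truck_at(t3,depot)}
  through step 2 (drive(t3,whs1,depot)): drop {truck_at(t3,depot)}, keep {pkg_at(p2,depot), pkg_at(p4,depot)}, require {truck_at(t3,whs1)}
    → {pkg_at(p2,depot), pkg_at(p4,depot), truck_at(t3,whs1)}
  through step 1 (drive(t3,depot,whs1)): drop {truck_at(t3,whs1)}, keep {pkg_at(p2,depot), pkg_at(p4,depot)}, require {truck_at(t3,depot)}
    → {pkg_at(p2,depot), pkg_at(p4,depot), truck_at(t3,depot)}

== RESULT ==
["pkg_at(p2,depot)", "pkg_at(p4,depot)", "truck_at(t3,depot)"]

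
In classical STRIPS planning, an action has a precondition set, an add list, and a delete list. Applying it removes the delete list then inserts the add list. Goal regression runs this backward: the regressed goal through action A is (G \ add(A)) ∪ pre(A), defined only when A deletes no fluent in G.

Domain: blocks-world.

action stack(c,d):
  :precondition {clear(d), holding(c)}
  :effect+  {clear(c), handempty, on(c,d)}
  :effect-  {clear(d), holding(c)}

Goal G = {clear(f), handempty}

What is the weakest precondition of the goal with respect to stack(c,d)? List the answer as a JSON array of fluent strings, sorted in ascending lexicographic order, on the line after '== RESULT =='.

Compute (G \ add) ∪ pre:
  G ∩ del = {}  (empty — regression defined)
  G \ add = {clear(f), handempty} \ {clear(c), handempty, on(c,d)} = {clear(f)}
  ∪ pre   = {clear(f)} ∪ {clear(d), holding(c)}
          = {clear(d), clear(f), holding(c)}

== RESULT ==
["clear(d)", "clear(f)", "holding(c)"]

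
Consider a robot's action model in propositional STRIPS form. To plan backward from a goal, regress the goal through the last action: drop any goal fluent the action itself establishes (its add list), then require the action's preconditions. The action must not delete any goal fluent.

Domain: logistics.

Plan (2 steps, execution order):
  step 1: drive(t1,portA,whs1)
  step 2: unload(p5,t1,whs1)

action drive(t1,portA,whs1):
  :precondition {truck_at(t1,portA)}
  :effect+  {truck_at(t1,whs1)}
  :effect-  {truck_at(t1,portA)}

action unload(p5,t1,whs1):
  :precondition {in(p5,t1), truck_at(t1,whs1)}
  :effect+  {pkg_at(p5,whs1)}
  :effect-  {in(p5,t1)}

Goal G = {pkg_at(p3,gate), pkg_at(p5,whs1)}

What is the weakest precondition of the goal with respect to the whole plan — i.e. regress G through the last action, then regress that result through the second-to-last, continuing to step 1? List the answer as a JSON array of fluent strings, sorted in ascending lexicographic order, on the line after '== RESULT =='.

Work backward from the goal:
  through step 2 (unload(p5,t1,whs1)): drop {pkg_at(p5,whs1)}, keep {pkg_at(p3,gate)}, require {in(p5,t1), truck_at(t1,whs1)}
    → {in(p5,t1), pkg_at(p3,gate), truck_at(t1,whs1)}
  through step 1 (drive(t1,portA,whs1)): drop {truck_at(t1,whs1)}, keep {in(p5,t1), pkg_at(p3,gate)}, require {truck_at(t1,portA)}
    → {in(p5,t1), pkg_at(p3,gate), truck_at(t1,portA)}

== RESULT ==
["in(p5,t1)", "pkg_at(p3,gate)", "truck_at(t1,portA)"]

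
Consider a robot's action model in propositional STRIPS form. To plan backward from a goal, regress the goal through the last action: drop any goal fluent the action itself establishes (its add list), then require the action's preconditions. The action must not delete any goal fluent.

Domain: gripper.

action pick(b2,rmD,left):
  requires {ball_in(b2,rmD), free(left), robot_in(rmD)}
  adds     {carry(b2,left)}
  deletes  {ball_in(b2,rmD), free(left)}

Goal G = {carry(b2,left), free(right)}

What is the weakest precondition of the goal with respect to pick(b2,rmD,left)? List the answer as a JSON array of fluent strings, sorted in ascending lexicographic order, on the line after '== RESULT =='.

Regress:
  G ∩ del = {}  (empty — regression defined)
  G \ add = {carry(b2,left), free(right)} \ {carry(b2,left)} = {free(right)}
  ∪ pre   = {free(right)} ∪ {ball_in(b2,rmD), free(left), robot_in(rmD)}
          = {ball_in(b2,rmD), free(left), free(right), robot_in(rmD)}

== RESULT ==
["ball_in(b2,rmD)", "free(left)", "free(right)", "robot_in(rmD)"]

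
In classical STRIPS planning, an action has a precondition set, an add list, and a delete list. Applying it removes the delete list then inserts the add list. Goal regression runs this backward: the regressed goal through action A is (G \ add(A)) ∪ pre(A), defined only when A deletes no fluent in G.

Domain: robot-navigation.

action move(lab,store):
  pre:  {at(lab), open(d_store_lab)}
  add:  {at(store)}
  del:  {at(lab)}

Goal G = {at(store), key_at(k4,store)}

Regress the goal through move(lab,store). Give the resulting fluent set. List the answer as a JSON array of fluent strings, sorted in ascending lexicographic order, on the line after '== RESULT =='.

Compute (G \ add) ∪ pre:
  G ∩ del = {}  (empty — regression defined)
  G \ add = {at(store), key_at(k4,store)} \ {at(store)} = {key_at(k4,store)}
  ∪ pre   = {key_at(k4,store)} ∪ {at(lab), open(d_store_lab)}
          = {at(lab), key_at(k4,store), open(d_store_lab)}

== RESULT ==
["at(lab)", "key_at(k4,store)", "open(d_store_lab)"]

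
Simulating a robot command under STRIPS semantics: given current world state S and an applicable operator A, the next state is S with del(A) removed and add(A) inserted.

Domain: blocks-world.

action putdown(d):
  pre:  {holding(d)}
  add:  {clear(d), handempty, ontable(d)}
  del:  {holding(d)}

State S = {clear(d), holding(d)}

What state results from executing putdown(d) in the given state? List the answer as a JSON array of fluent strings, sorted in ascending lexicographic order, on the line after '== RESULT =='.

Compute (S \ del) ∪ add:
  pre ⊆ S: {holding(d)} ⊆ S  — applicable
  S \ del = {clear(d)}
  ∪ add   = {clear(d), handempty, ontable(d)}

== RESULT ==
["clear(d)", "handempty", "ontable(d)"]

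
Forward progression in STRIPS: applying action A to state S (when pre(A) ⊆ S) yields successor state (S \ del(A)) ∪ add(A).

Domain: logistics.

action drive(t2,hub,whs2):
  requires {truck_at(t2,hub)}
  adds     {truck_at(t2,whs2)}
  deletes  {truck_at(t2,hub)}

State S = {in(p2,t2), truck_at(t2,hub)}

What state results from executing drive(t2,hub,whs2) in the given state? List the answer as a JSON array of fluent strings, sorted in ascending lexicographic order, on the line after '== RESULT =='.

Progress:
  pre ⊆ S: {truck_at(t2,hub)} ⊆ S  — applicable
  S \ del = {in(p2,t2)}
  ∪ add   = {in(p2,t2), truck_at(t2,whs2)}

== RESULT ==
["in(p2,t2)", "truck_at(t2,whs2)"]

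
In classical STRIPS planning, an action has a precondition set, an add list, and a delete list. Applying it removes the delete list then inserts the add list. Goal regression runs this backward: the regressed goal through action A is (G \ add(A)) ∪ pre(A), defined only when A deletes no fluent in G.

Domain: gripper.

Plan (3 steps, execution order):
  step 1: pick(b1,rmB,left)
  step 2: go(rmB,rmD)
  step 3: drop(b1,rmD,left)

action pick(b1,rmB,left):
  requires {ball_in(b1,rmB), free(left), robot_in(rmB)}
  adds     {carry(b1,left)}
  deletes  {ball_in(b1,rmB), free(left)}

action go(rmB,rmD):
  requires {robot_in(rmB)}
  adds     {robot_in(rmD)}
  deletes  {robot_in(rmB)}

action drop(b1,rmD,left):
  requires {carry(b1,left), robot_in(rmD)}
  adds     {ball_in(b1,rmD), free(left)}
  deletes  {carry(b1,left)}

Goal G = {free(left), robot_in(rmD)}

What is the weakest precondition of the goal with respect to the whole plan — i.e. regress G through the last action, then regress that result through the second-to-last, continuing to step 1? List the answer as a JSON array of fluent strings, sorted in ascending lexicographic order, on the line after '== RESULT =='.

Regress step by step:
  through step 3 (drop(b1,rmD,left)): drop {free(left)}, keep {robot_in(rmD)}, require {carry(b1,left), robot_in(rmD)}
    → {carry(b1,left), robot_in(rmD)}
  through step 2 (go(rmB,rmD)): drop {robot_in(rmD)}, keep {carry(b1,left)}, require {robot_in(rmB)}
    → {carry(b1,left), robot_in(rmB)}
  through step 1 (pick(b1,rmB,left)): drop {carry(b1,left)}, keep {robot_in(rmB)}, require {ball_in(b1,rmB), free(left), robot_in(rmB)}
    → {ball_in(b1,rmB), free(left), robot_in(rmB)}

== RESULT ==
["ball_in(b1,rmB)", "free(left)", "robot_in(rmB)"]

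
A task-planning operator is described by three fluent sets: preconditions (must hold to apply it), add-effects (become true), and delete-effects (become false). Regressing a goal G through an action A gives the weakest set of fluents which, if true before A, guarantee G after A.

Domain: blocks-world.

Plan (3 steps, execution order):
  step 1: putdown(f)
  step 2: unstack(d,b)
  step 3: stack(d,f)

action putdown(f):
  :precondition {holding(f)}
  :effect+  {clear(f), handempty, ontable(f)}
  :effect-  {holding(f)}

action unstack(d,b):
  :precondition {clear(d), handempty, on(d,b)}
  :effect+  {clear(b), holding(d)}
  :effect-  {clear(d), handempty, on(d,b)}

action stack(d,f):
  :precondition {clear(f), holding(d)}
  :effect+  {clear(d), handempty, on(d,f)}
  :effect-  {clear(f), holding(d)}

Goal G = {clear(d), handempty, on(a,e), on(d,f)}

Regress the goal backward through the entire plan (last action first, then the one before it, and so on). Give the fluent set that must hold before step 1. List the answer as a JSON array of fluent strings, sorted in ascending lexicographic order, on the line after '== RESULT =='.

Regress step by step:
  through step 3 (stack(d,f)): drop {clear(d), handempty, on(d,f)}, keep {on(a,e)}, require {clear(f), holding(d)}
    → {clear(f), holding(d), on(a,e)}
  through step 2 (unstack(d,b)): drop {holding(d)}, keep {clear(f), on(a,e)}, require {clear(d), handempty, on(d,b)}
    → {clear(d), clear(f), handempty, on(a,e), on(d,b)}
  through step 1 (putdown(f)): drop {clear(f), handempty}, keep {clear(d), on(a,e), on(d,b)}, require {holding(f)}
    → {clear(d), holding(f), on(a,e), on(d,b)}

== RESULT ==
["clear(d)", "holding(f)", "on(a,e)", "on(d,b)"]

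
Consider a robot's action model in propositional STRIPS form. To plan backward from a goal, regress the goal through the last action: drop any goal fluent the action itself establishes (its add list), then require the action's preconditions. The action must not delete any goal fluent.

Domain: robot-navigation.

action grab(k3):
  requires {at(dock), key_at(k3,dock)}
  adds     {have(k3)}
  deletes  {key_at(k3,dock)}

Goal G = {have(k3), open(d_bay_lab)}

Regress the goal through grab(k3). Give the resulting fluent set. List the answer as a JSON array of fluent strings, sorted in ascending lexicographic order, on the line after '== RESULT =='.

Compute (G \ add) ∪ pre:
  G ∩ del = {}  (empty — regression defined)
  G \ add = {have(k3), open(d_bay_lab)} \ {have(k3)} = {open(d_bay_lab)}
  ∪ pre   = {open(d_bay_lab)} ∪ {at(dock), key_at(k3,dock)}
          = {at(dock), key_at(k3,dock), open(d_bay_lab)}

== RESULT ==
["at(dock)", "key_at(k3,dock)", "open(d_bay_lab)"]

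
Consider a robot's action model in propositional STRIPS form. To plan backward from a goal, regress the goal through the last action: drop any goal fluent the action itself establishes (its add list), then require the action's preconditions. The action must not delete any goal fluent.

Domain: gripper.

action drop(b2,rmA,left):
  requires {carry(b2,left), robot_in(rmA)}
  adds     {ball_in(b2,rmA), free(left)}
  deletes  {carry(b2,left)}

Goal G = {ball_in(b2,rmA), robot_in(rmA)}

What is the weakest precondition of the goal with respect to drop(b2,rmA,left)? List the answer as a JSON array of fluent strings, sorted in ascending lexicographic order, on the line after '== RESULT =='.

Regress:
  G ∩ del = {}  (empty — regression defined)
  G \ add = {ball_in(b2,rmA), robot_in(rmA)} \ {ball_in(b2,rmA), free(left)} = {robot_in(rmA)}
  ∪ pre   = {robot_in(rmA)} ∪ {carry(b2,left), robot_in(rmA)}
          = {carry(b2,left), robot_in(rmA)}

== RESULT ==
["carry(b2,left)", "robot_in(rmA)"]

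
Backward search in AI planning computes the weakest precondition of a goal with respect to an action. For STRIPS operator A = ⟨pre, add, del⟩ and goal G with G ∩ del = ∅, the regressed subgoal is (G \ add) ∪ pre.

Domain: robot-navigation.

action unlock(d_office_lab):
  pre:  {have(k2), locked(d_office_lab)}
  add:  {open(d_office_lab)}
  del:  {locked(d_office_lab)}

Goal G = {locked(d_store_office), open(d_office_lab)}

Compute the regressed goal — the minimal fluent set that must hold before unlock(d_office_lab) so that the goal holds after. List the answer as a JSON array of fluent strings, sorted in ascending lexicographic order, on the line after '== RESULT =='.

Regress:
  G ∩ del = {}  (empty — regression defined)
  G \ add = {locked(d_store_office), open(d_office_lab)} \ {open(d_office_lab)} = {locked(d_store_office)}
  ∪ pre   = {locked(d_store_office)} ∪ {have(k2), locked(d_office_lab)}
          = {have(k2), locked(d_office_lab), locked(d_store_office)}

== RESULT ==
["have(k2)", "locked(d_office_lab)", "locked(d_store_office)"]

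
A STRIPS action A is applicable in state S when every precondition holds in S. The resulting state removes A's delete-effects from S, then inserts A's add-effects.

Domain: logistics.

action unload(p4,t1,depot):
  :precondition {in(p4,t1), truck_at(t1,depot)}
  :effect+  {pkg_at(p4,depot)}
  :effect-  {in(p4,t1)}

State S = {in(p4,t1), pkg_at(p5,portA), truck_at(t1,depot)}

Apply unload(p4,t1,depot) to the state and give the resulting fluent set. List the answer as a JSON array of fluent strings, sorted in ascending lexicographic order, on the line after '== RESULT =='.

Compute (S \ del) ∪ add:
  pre ⊆ S: {in(p4,t1), truck_at(t1,depot)} ⊆ S  — applicable
  S \ del = {pkg_at(p5,portA), truck_at(t1,depot)}
  ∪ add   = {pkg_at(p4,depot), pkg_at(p5,portA), truck_at(t1,depot)}

== RESULT ==
["pkg_at(p4,depot)", "pkg_at(p5,portA)", "truck_at(t1,depot)"]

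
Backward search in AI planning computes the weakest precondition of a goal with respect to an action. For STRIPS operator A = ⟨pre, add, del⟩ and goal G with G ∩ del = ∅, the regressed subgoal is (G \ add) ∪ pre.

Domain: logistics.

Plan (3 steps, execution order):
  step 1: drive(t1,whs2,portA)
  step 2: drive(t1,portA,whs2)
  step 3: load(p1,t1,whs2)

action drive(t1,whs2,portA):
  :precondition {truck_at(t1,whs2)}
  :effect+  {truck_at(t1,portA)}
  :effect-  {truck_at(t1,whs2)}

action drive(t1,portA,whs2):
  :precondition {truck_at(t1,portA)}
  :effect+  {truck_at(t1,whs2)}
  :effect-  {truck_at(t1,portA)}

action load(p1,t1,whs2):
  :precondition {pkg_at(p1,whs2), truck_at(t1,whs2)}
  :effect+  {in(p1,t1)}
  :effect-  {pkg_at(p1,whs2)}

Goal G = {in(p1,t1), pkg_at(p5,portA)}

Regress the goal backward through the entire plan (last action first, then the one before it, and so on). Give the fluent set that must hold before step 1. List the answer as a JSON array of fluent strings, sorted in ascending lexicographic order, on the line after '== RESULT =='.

Work backward from the goal:
  through step 3 (load(p1,t1,whs2)): drop {in(p1,t1)}, keep {pkg_at(p5,portA)}, require {pkg_at(p1,whs2), truck_at(t1,whs2)}
    → {pkg_at(p1,whs2), pkg_at(p5,portA), truck_at(t1,whs2)}
  through step 2 (drive(t1,portA,whs2)): drop {truck_at(t1,whs2)}, keep {pkg_at(p1,whs2), pkg_at(p5,portA)}, require {truck_at(t1,portA)}
    → {pkg_at(p1,whs2), pkg_at(p5,portA), truck_at(t1,portA)}
  through step 1 (drive(t1,whs2,portA)): drop {truck_at(t1,portA)}, keep {pkg_at(p1,whs2), pkg_at(p5,portA)}, require {truck_at(t1,whs2)}
    → {pkg_at(p1,whs2), pkg_at(p5,portA), truck_at(t1,whs2)}

== RESULT ==
["pkg_at(p1,whs2)", "pkg_at(p5,portA)", "truck_at(t1,whs2)"]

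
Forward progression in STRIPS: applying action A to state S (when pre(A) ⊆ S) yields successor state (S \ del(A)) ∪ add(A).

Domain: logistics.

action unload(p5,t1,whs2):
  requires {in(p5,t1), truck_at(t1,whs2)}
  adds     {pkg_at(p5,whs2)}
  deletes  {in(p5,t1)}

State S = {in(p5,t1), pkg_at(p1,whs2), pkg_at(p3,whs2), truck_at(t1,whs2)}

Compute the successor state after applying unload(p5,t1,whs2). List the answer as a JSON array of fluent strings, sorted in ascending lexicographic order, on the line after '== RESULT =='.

Compute (S \ del) ∪ add:
  pre ⊆ S: {in(p5,t1), truck_at(t1,whs2)} ⊆ S  — applicable
  S \ del = {pkg_at(p1,whs2), pkg_at(p3,whs2), truck_at(t1,whs2)}
  ∪ add   = {pkg_at(p1,whs2), pkg_at(p3,whs2), pkg_at(p5,whs2), truck_at(t1,whs2)}

== RESULT ==
["pkg_at(p1,whs2)", "pkg_at(p3,whs2)", "pkg_at(p5,whs2)", "truck_at(t1,whs2)"]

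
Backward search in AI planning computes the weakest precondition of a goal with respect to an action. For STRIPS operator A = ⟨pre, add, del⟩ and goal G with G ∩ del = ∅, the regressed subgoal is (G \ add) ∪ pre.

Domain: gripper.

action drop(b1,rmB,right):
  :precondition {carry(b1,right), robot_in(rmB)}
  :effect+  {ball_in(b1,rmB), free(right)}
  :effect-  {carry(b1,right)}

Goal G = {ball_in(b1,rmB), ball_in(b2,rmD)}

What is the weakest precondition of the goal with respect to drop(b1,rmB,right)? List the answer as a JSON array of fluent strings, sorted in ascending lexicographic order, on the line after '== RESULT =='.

Regress:
  G ∩ del = {}  (empty — regression defined)
  G \ add = {ball_in(b1,rmB), ball_in(b2,rmD)} \ {ball_in(b1,rmB), free(right)} = {ball_in(b2,rmD)}
  ∪ pre   = {ball_in(b2,rmD)} ∪ {carry(b1,right), robot_in(rmB)}
          = {ball_in(b2,rmD), carry(b1,right), robot_in(rmB)}

== RESULT ==
["ball_in(b2,rmD)", "carry(b1,right)", "robot_in(rmB)"]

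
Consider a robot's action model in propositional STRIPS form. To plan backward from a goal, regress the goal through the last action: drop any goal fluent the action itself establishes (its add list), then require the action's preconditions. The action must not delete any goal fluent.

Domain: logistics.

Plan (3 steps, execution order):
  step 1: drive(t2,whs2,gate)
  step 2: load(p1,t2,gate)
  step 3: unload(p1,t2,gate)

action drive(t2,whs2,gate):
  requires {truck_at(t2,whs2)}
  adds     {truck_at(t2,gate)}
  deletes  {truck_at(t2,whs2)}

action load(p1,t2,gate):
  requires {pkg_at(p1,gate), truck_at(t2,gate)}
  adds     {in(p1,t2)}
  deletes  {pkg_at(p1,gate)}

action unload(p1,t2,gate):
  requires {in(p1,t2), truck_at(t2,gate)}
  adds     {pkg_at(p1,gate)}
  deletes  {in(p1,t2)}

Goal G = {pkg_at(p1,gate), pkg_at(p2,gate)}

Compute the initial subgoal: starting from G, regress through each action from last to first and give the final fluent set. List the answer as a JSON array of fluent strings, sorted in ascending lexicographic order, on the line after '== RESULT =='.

Work backward from the goal:
  through step 3 (unload(p1,t2,gate)): drop {pkg_at(p1,gate)}, keep {pkg_at(p2,gate)}, require {in(p1,t2), truck_at(t2,gate)}
    → {in(p1,t2), pkg_at(p2,gate), truck_at(t2,gate)}
  through step 2 (load(p1,t2,gate)): drop {in(p1,t2)}, keep {pkg_at(p2,gate), truck_at(t2,gate)}, require {pkg_at(p1,gate), truck_at(t2,gate)}
    → {pkg_at(p1,gate), pkg_at(p2,gate), truck_at(t2,gate)}
  through step 1 (drive(t2,whs2,gate)): drop {truck_at(t2,gate)}, keep {pkg_at(p1,gate), pkg_at(p2,gate)}, require {truck_at(t2,whs2)}
    → {pkg_at(p1,gate), pkg_at(p2,gate), truck_at(t2,whs2)}

== RESULT ==
["pkg_at(p1,gate)", "pkg_at(p2,gate)", "truck_at(t2,whs2)"]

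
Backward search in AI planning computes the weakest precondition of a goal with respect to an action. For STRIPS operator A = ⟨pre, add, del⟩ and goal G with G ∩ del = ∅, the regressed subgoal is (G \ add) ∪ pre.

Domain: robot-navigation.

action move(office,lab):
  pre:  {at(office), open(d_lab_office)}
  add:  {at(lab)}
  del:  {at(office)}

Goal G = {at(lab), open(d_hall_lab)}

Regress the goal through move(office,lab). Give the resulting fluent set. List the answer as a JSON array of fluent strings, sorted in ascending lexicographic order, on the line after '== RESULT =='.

Regress:
  G ∩ del = {}  (empty — regression defined)
  G \ add = {at(lab), open(d_hall_lab)} \ {at(lab)} = {open(d_hall_lab)}
  ∪ pre   = {open(d_hall_lab)} ∪ {at(office), open(d_lab_office)}
          = {at(office), open(d_hall_lab), open(d_lab_office)}

== RESULT ==
["at(office)", "open(d_hall_lab)", "open(d_lab_office)"]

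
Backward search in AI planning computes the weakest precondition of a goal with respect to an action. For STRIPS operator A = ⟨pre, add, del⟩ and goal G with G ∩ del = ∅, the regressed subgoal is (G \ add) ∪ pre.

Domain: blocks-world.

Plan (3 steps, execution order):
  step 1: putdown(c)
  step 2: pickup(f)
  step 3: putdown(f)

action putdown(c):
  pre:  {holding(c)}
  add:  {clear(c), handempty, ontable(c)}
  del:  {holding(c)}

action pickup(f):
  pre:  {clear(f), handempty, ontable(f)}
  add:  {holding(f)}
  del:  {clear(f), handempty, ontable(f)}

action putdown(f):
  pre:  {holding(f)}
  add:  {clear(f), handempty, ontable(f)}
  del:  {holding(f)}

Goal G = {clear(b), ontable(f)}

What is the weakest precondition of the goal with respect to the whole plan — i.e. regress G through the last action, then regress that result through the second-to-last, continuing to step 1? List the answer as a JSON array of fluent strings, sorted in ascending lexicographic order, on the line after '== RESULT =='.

Regress step by step:
  through step 3 (putdown(f)): drop {ontable(f)}, keep {clear(b)}, require {holding(f)}
    → {clear(b), holding(f)}
  through step 2 (pickup(f)): drop {holding(f)}, keep {clear(b)}, require {clear(f), handempty, ontable(f)}
    → {clear(b), clear(f), handempty, ontable(f)}
  through step 1 (putdown(c)): drop {handempty}, keep {clear(b), clear(f), ontable(f)}, require {holding(c)}
    → {clear(b), clear(f), holding(c), ontable(f)}

== RESULT ==
["clear(b)", "clear(f)", "holding(c)", "ontable(f)"]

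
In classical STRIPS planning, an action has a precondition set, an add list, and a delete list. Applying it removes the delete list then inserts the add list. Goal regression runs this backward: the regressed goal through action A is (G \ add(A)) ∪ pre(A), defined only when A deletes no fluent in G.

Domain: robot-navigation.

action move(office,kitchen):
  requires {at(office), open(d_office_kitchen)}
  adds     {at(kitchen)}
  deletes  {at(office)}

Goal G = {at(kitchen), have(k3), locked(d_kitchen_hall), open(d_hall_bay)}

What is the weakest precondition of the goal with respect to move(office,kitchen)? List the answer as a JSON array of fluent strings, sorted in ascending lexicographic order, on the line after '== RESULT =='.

Compute (G \ add) ∪ pre:
  G ∩ del = {}  (empty — regression defined)
  G \ add = {at(kitchen), have(k3), locked(d_kitchen_hall), open(d_hall_bay)} \ {at(kitchen)} = {have(k3), locked(d_kitchen_hall), open(d_hall_bay)}
  ∪ pre   = {have(k3), locked(d_kitchen_hall), open(d_hall_bay)} ∪ {at(office), open(d_office_kitchen)}
          = {at(office), have(k3), locked(d_kitchen_hall), open(d_hall_bay), open(d_office_kitchen)}

== RESULT ==
["at(office)", "have(k3)", "locked(d_kitchen_hall)", "open(d_hall_bay)", "open(d_office_kitchen)"]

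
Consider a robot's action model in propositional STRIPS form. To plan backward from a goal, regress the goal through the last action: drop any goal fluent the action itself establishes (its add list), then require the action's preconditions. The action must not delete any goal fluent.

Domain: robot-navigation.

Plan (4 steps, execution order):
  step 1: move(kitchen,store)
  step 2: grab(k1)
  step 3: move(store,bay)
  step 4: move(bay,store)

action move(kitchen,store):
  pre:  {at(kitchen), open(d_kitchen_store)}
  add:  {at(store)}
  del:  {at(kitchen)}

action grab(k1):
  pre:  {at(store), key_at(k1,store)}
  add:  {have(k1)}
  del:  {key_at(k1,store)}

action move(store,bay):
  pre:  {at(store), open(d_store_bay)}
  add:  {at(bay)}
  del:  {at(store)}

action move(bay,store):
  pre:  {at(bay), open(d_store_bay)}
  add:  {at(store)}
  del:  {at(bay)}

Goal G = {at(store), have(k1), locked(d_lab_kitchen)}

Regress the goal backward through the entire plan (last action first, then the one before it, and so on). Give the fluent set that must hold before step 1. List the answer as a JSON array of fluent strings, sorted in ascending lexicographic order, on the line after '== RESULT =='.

Regress step by step:
  through step 4 (move(bay,store)): drop {at(store)}, keep {have(k1), locked(d_lab_kitchen)}, require {at(bay), open(d_store_bay)}
    → {at(bay), have(k1), locked(d_lab_kitchen), open(d_store_bay)}
  through step 3 (move(store,bay)): drop {at(bay)}, keep {have(k1), locked(d_lab_kitchen), open(d_store_bay)}, require {at(store), open(d_store_bay)}
    → {at(store), have(k1), locked(d_lab_kitchen), open(d_store_bay)}
  through step 2 (grab(k1)): drop {have(k1)}, keep {at(store), locked(d_lab_kitchen), open(d_store_bay)}, require {at(store), key_at(k1,store)}
    → {at(store), key_at(k1,store), locked(d_lab_kitchen), open(d_store_bay)}
  through step 1 (move(kitchen,store)): drop {at(store)}, keep {key_at(k1,store), locked(d_lab_kitchen), open(d_store_bay)}, require {at(kitchen), open(d_kitchen_store)}
    → {at(kitchen), key_at(k1,store), locked(d_lab_kitchen), open(d_kitchen_store), open(d_store_bay)}

== RESULT ==
["at(kitchen)", "key_at(k1,store)", "locked(d_lab_kitchen)", "open(d_kitchen_store)", "open(d_store_bay)"]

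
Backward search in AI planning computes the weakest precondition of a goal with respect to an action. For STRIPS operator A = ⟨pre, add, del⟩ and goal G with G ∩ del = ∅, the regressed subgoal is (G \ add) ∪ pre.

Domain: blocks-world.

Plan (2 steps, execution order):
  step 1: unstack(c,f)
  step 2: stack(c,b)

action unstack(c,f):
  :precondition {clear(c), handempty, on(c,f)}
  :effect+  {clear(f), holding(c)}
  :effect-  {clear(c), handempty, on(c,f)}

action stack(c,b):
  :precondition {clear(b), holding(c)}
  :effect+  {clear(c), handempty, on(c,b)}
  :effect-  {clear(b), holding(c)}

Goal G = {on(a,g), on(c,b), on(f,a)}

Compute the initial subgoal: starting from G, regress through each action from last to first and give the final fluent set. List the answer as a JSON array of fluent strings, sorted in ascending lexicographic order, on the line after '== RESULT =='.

Regress step by step:
  through step 2 (stack(c,b)): drop {on(c,b)}, keep {on(a,g), on(f,a)}, require {clear(b), holding(c)}
    → {clear(b), holding(c), on(a,g), on(f,a)}
  through step 1 (unstack(c,f)): drop {holding(c)}, keep {clear(b), on(a,g), on(f,a)}, require {clear(c), handempty, on(c,f)}
    → {clear(b), clear(c), handempty, on(a,g), on(c,f), on(f,a)}

== RESULT ==
["clear(b)", "clear(c)", "handempty", "on(a,g)", "on(c,f)", "on(f,a)"]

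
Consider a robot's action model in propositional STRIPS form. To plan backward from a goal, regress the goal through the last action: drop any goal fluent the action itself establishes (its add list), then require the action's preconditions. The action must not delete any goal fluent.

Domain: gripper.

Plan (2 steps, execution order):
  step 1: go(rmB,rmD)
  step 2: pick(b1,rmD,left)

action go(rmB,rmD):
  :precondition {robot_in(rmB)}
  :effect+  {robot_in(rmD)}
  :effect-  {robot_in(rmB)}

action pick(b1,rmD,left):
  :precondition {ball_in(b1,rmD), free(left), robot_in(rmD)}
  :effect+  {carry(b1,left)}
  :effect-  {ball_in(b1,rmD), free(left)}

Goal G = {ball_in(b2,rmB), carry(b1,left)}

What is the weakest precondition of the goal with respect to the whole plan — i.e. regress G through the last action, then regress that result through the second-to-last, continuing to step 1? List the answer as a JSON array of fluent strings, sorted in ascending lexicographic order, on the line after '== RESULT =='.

Work backward from the goal:
  through step 2 (pick(b1,rmD,left)): drop {carry(b1,left)}, keep {ball_in(b2,rmB)}, require {ball_in(b1,rmD), free(left), robot_in(rmD)}
    → {ball_in(b1,rmD), ball_in(b2,rmB), free(left), robot_in(rmD)}
  through step 1 (go(rmB,rmD)): drop {robot_in(rmD)}, keep {ball_in(b1,rmD), ball_in(b2,rmB), free(left)}, require {robot_in(rmB)}
    → {ball_in(b1,rmD), ball_in(b2,rmB), free(left), robot_in(rmB)}

== RESULT ==
["ball_in(b1,rmD)", "ball_in(b2,rmB)", "free(left)", "robot_in(rmB)"]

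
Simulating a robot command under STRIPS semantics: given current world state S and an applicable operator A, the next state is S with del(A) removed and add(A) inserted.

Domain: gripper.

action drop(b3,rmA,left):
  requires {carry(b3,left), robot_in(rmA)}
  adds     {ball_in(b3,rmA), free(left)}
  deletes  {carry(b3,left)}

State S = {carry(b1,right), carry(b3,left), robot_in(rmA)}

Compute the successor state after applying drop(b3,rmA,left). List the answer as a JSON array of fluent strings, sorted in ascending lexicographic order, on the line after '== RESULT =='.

Progress:
  pre ⊆ S: {carry(b3,left), robot_in(rmA)} ⊆ S  — applicable
  S \ del = {carry(b1,right), robot_in(rmA)}
  ∪ add   = {ball_in(b3,rmA), carry(b1,right), free(left), robot_in(rmA)}

== RESULT ==
["ball_in(b3,rmA)", "carry(b1,right)", "free(left)", "robot_in(rmA)"]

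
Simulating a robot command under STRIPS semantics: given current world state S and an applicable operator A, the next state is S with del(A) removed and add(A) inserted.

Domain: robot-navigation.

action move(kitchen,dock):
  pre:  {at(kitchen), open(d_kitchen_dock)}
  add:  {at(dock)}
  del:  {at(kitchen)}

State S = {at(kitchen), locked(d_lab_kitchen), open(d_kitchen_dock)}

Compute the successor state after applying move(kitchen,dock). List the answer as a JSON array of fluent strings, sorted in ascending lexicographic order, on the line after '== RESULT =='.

Compute (S \ del) ∪ add:
  pre ⊆ S: {at(kitchen), open(d_kitchen_dock)} ⊆ S  — applicable
  S \ del = {locked(d_lab_kitchen), open(d_kitchen_dock)}
  ∪ add   = {at(dock), locked(d_lab_kitchen), open(d_kitchen_dock)}

== RESULT ==
["at(dock)", "locked(d_lab_kitchen)", "open(d_kitchen_dock)"]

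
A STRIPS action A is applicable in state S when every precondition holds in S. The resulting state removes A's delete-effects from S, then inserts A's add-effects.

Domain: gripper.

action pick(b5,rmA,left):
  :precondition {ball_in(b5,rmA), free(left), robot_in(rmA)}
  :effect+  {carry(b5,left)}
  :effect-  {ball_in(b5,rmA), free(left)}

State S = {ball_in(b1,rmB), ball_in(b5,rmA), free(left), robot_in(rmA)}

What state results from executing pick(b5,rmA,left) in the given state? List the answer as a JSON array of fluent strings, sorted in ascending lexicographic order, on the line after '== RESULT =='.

Progress:
  pre ⊆ S: {ball_in(b5,rmA), free(left), robot_in(rmA)} ⊆ S  — applicable
  S \ del = {ball_in(b1,rmB), robot_in(rmA)}
  ∪ add   = {ball_in(b1,rmB), carry(b5,left), robot_in(rmA)}

== RESULT ==
["ball_in(b1,rmB)", "carry(b5,left)", "robot_in(rmA)"]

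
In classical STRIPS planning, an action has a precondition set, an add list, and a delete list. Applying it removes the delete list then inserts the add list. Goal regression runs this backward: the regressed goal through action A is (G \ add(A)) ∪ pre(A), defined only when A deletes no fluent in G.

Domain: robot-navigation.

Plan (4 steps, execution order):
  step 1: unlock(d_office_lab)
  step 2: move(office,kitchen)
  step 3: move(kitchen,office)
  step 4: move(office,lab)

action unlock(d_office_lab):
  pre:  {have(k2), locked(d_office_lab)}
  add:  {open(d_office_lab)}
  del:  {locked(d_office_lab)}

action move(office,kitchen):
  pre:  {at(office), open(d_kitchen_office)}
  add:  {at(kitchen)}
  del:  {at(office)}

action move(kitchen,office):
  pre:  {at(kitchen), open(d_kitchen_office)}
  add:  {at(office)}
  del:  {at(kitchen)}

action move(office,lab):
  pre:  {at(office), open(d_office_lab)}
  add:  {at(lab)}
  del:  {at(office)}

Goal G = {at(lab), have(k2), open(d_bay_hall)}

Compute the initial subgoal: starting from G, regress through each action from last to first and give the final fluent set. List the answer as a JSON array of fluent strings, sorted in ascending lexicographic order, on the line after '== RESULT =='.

Work backward from the goal:
  through step 4 (move(office,lab)): drop {at(lab)}, keep {have(k2), open(d_bay_hall)}, require {at(office), open(d_office_lab)}
    → {at(office), have(k2), open(d_bay_hall), open(d_office_lab)}
  through step 3 (move(kitchen,office)): drop {at(office)}, keep {have(k2), open(d_bay_hall), open(d_office_lab)}, require {at(kitchen), open(d_kitchen_office)}
    → {at(kitchen), have(k2), open(d_bay_hall), open(d_kitchen_office), open(d_office_lab)}
  through step 2 (move(office,kitchen)): drop {at(kitchen)}, keep {have(k2), open(d_bay_hall), open(d_kitchen_office), open(d_office_lab)}, require {at(office), open(d_kitchen_office)}
    → {at(office), have(k2), open(d_bay_hall), open(d_kitchen_office), open(d_office_lab)}
  through step 1 (unlock(d_office_lab)): drop {open(d_office_lab)}, keep {at(office), have(k2), open(d_bay_hall), open(d_kitchen_office)}, require {have(k2), locked(d_office_lab)}
    → {at(office), have(k2), locked(d_office_lab), open(d_bay_hall), open(d_kitchen_office)}

== RESULT ==
["at(office)", "have(k2)", "locked(d_office_lab)", "open(d_bay_hall)", "open(d_kitchen_office)"]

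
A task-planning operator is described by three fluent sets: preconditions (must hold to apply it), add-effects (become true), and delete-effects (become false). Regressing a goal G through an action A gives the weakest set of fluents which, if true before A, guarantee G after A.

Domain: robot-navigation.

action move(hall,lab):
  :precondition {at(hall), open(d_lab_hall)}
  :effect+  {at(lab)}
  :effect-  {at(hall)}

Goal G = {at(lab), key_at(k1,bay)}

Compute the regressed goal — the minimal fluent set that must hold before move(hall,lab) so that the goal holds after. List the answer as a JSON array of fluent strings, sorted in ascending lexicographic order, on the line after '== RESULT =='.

Regress:
  G ∩ del = {}  (empty — regression defined)
  G \ add = {at(lab), key_at(k1,bay)} \ {at(lab)} = {key_at(k1,bay)}
  ∪ pre   = {key_at(k1,bay)} ∪ {at(hall), open(d_lab_hall)}
          = {at(hall), key_at(k1,bay), open(d_lab_hall)}

== RESULT ==
["at(hall)", "key_at(k1,bay)", "open(d_lab_hall)"]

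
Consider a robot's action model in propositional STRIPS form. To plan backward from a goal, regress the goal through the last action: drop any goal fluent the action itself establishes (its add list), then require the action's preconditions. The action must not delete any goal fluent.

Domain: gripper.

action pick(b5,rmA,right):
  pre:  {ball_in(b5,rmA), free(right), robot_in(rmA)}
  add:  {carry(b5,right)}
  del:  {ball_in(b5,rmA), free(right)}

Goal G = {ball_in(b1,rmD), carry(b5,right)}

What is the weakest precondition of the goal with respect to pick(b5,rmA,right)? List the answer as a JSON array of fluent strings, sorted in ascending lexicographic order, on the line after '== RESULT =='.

Regress:
  G ∩ del = {}  (empty — regression defined)
  G \ add = {ball_in(b1,rmD), carry(b5,right)} \ {carry(b5,right)} = {ball_in(b1,rmD)}
  ∪ pre   = {ball_in(b1,rmD)} ∪ {ball_in(b5,rmA), free(right), robot_in(rmA)}
          = {ball_in(b1,rmD), ball_in(b5,rmA), free(right), robot_in(rmA)}

== RESULT ==
["ball_in(b1,rmD)", "ball_in(b5,rmA)", "free(right)", "robot_in(rmA)"]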